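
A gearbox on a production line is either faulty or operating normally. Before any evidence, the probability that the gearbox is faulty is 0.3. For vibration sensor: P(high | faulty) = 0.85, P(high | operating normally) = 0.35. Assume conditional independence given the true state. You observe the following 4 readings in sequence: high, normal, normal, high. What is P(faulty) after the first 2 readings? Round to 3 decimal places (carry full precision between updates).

Apply Bayes' rule sequentially, carrying P(faulty) forward.
After 'high': P(faulty) = 0.85·0.3000 / (0.85·0.3000 + 0.35·0.7000) ≈ 0.5100
After 'normal': P(faulty) = 0.15·0.5100 / (0.15·0.5100 + 0.65·0.4900) ≈ 0.1937

0.194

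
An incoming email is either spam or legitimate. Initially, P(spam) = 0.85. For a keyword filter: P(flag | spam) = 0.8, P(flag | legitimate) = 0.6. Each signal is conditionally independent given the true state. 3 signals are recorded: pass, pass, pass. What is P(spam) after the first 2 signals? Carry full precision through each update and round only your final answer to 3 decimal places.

0.586

After 'pass': P(spam) = 0.2·0.8500 / (0.2·0.8500 + 0.4·0.1500) ≈ 0.7391
After 'pass': P(spam) = 0.2·0.7391 / (0.2·0.7391 + 0.4·0.2609) ≈ 0.5862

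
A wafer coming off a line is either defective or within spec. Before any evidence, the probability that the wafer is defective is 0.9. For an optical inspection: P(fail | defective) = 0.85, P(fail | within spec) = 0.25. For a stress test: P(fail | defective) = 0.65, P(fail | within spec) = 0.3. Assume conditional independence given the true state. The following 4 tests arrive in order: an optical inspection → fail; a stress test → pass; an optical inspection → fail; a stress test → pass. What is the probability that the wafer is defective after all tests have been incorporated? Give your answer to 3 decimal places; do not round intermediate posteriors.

0.963

After an optical inspection='fail': P(defective) = 0.85·0.9000 / (0.85·0.9000 + 0.25·0.1000) ≈ 0.9684
After a stress test='pass': P(defective) = 0.35·0.9684 / (0.35·0.9684 + 0.7·0.0316) ≈ 0.9387
After an optical inspection='fail': P(defective) = 0.85·0.9387 / (0.85·0.9387 + 0.25·0.0613) ≈ 0.9811
After a stress test='pass': P(defective) = 0.35·0.9811 / (0.35·0.9811 + 0.7·0.0189) ≈ 0.9630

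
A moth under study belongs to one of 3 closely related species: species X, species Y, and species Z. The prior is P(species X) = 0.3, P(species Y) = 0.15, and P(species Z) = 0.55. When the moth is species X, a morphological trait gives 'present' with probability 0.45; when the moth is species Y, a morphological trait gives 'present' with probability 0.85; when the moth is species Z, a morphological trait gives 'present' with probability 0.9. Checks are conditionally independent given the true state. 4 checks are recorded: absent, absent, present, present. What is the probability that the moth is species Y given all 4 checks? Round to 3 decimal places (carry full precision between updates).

After 'absent': normaliser = 0.55·0.3000 + 0.15·0.1500 + 0.1·0.5500; P(species X) ≈ 0.6804, P(species Y) ≈ 0.0928, P(species Z) ≈ 0.2268
After 'absent': normaliser = 0.55·0.6804 + 0.15·0.0928 + 0.1·0.2268; P(species X) ≈ 0.9109, P(species Y) ≈ 0.0339, P(species Z) ≈ 0.0552
After 'present': normaliser = 0.45·0.9109 + 0.85·0.0339 + 0.9·0.0552; P(species X) ≈ 0.8393, P(species Y) ≈ 0.0590, P(species Z) ≈ 0.1017
After 'present': normaliser = 0.45·0.8393 + 0.85·0.0590 + 0.9·0.1017; P(species X) ≈ 0.7272, P(species Y) ≈ 0.0965, P(species Z) ≈ 0.1763

0.096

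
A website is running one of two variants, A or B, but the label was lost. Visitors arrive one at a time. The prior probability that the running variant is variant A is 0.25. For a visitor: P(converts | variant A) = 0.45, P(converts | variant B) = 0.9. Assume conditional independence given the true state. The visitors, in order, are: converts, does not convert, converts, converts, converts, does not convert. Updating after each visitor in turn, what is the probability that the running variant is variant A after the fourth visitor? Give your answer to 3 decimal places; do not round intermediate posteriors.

Each posterior becomes the prior for the next update.
After 'converts': P(A) = 0.45·0.2500 / (0.45·0.2500 + 0.9·0.7500) ≈ 0.1429
After 'does not convert': P(A) = 0.55·0.1429 / (0.55·0.1429 + 0.1·0.8571) ≈ 0.4783
After 'converts': P(A) = 0.45·0.4783 / (0.45·0.4783 + 0.9·0.5217) ≈ 0.3143
After 'converts': P(A) = 0.45·0.3143 / (0.45·0.3143 + 0.9·0.6857) ≈ 0.1864

0.186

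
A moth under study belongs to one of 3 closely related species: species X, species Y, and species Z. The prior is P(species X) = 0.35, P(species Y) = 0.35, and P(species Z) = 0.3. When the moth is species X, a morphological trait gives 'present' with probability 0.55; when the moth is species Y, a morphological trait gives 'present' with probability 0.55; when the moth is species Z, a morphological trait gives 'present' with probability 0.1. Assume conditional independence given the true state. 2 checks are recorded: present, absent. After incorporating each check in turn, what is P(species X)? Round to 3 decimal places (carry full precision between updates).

After 'present': normaliser = 0.55·0.3500 + 0.55·0.3500 + 0.1·0.3000; P(species X) ≈ 0.4639, P(species Y) ≈ 0.4639, P(species Z) ≈ 0.0723
After 'absent': normaliser = 0.45·0.4639 + 0.45·0.4639 + 0.9·0.0723; P(species X) ≈ 0.4326, P(species Y) ≈ 0.4326, P(species Z) ≈ 0.1348

0.433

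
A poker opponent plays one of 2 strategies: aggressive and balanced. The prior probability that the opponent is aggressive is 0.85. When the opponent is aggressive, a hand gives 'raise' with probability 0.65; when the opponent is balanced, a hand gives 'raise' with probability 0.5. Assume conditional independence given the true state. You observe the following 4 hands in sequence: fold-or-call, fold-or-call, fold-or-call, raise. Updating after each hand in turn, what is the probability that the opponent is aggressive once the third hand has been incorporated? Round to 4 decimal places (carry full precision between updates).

Apply Bayes' rule sequentially, carrying P(aggressive) forward.
After 'fold-or-call': P(aggressive) = 0.35·0.8500 / (0.35·0.8500 + 0.5·0.1500) ≈ 0.7987
After 'fold-or-call': P(aggressive) = 0.35·0.7987 / (0.35·0.7987 + 0.5·0.2013) ≈ 0.7352
After 'fold-or-call': P(aggressive) = 0.35·0.7352 / (0.35·0.7352 + 0.5·0.2648) ≈ 0.6603

0.6603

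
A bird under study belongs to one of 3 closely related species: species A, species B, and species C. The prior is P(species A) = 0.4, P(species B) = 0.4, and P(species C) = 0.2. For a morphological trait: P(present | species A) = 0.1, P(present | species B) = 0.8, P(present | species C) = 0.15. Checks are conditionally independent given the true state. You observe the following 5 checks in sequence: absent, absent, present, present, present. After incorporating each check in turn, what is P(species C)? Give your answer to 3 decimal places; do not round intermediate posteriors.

After 'absent': normaliser = 0.9·0.4000 + 0.2·0.4000 + 0.85·0.2000; P(species A) ≈ 0.5902, P(species B) ≈ 0.1311, P(species C) ≈ 0.2787
After 'absent': normaliser = 0.9·0.5902 + 0.2·0.1311 + 0.85·0.2787; P(species A) ≈ 0.6687, P(species B) ≈ 0.0330, P(species C) ≈ 0.2982
After 'present': normaliser = 0.1·0.6687 + 0.8·0.0330 + 0.15·0.2982; P(species A) ≈ 0.4845, P(species B) ≈ 0.1914, P(species C) ≈ 0.3241
After 'present': normaliser = 0.1·0.4845 + 0.8·0.1914 + 0.15·0.3241; P(species A) ≈ 0.1936, P(species B) ≈ 0.6120, P(species C) ≈ 0.1943
After 'present': normaliser = 0.1·0.1936 + 0.8·0.6120 + 0.15·0.1943; P(species A) ≈ 0.0360, P(species B) ≈ 0.9098, P(species C) ≈ 0.0542

0.054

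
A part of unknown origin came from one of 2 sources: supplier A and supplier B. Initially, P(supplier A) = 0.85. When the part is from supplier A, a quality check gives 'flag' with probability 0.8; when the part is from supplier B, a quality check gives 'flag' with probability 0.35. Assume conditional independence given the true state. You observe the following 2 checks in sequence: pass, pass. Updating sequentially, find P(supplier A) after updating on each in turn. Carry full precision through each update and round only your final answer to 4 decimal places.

After 'pass': P(supplier A) = 0.2·0.8500 / (0.2·0.8500 + 0.65·0.1500) ≈ 0.6355
After 'pass': P(supplier A) = 0.2·0.6355 / (0.2·0.6355 + 0.65·0.3645) ≈ 0.3492

0.3492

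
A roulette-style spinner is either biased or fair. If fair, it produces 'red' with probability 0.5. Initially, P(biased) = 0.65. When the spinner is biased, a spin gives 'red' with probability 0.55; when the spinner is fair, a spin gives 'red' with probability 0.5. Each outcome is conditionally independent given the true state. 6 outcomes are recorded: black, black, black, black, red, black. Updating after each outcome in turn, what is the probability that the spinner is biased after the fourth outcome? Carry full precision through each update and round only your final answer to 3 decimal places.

After 'black': P(biased) = 0.45·0.6500 / (0.45·0.6500 + 0.5·0.3500) ≈ 0.6257
After 'black': P(biased) = 0.45·0.6257 / (0.45·0.6257 + 0.5·0.3743) ≈ 0.6007
After 'black': P(biased) = 0.45·0.6007 / (0.45·0.6007 + 0.5·0.3993) ≈ 0.5752
After 'black': P(biased) = 0.45·0.5752 / (0.45·0.5752 + 0.5·0.4248) ≈ 0.5492

0.549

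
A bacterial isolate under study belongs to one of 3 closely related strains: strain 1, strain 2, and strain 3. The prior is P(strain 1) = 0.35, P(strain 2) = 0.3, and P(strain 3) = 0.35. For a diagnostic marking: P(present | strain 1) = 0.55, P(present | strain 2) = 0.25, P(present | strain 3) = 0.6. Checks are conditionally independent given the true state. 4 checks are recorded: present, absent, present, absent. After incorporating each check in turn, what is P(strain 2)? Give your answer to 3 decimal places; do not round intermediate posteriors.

0.202

Apply Bayes' rule sequentially, carrying P(strain 2) forward.
After 'present': normaliser = 0.55·0.3500 + 0.25·0.3000 + 0.6·0.3500; P(strain 1) ≈ 0.4031, P(strain 2) ≈ 0.1571, P(strain 3) ≈ 0.4398
After 'absent': normaliser = 0.45·0.4031 + 0.75·0.1571 + 0.4·0.4398; P(strain 1) ≈ 0.3818, P(strain 2) ≈ 0.2479, P(strain 3) ≈ 0.3702
After 'present': normaliser = 0.55·0.3818 + 0.25·0.2479 + 0.6·0.3702; P(strain 1) ≈ 0.4250, P(strain 2) ≈ 0.1254, P(strain 3) ≈ 0.4496
After 'absent': normaliser = 0.45·0.4250 + 0.75·0.1254 + 0.4·0.4496; P(strain 1) ≈ 0.4111, P(strain 2) ≈ 0.2023, P(strain 3) ≈ 0.3866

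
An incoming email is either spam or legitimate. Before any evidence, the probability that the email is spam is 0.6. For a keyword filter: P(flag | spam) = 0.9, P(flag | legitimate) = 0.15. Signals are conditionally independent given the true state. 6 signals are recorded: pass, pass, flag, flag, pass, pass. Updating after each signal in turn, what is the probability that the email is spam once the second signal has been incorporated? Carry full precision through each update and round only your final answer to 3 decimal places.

After 'pass': P(spam) = 0.1·0.6000 / (0.1·0.6000 + 0.85·0.4000) ≈ 0.1500
After 'pass': P(spam) = 0.1·0.1500 / (0.1·0.1500 + 0.85·0.8500) ≈ 0.0203

0.020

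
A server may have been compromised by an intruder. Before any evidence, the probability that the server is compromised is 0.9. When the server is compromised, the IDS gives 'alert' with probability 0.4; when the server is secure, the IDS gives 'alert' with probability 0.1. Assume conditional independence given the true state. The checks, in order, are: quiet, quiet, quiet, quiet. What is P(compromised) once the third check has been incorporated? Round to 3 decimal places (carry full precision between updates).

Each posterior becomes the prior for the next update.
After 'quiet': P(compromised) = 0.6·0.9000 / (0.6·0.9000 + 0.9·0.1000) ≈ 0.8571
After 'quiet': P(compromised) = 0.6·0.8571 / (0.6·0.8571 + 0.9·0.1429) ≈ 0.8000
After 'quiet': P(compromised) = 0.6·0.8000 / (0.6·0.8000 + 0.9·0.2000) ≈ 0.7273

0.727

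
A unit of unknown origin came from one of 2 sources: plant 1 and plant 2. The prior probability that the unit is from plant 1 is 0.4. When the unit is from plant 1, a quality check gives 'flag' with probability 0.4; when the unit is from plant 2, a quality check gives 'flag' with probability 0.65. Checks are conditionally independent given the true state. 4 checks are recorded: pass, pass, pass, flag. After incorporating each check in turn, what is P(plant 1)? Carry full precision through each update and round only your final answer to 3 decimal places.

0.674

After 'pass': P(plant 1) = 0.6·0.4000 / (0.6·0.4000 + 0.35·0.6000) ≈ 0.5333
After 'pass': P(plant 1) = 0.6·0.5333 / (0.6·0.5333 + 0.35·0.4667) ≈ 0.6621
After 'pass': P(plant 1) = 0.6·0.6621 / (0.6·0.6621 + 0.35·0.3379) ≈ 0.7706
After 'flag': P(plant 1) = 0.4·0.7706 / (0.4·0.7706 + 0.65·0.2294) ≈ 0.6739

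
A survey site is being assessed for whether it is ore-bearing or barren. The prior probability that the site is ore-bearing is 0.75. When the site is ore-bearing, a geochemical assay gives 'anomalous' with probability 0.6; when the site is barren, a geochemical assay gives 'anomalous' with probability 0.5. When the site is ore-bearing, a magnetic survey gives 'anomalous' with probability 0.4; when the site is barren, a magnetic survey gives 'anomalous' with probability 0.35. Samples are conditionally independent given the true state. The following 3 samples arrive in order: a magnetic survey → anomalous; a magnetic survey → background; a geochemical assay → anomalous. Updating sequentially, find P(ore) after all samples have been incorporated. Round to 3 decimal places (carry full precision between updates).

Apply Bayes' rule sequentially, carrying P(ore) forward.
After a magnetic survey='anomalous': P(ore) = 0.4·0.7500 / (0.4·0.7500 + 0.35·0.2500) ≈ 0.7742
After a magnetic survey='background': P(ore) = 0.6·0.7742 / (0.6·0.7742 + 0.65·0.2258) ≈ 0.7599
After a geochemical assay='anomalous': P(ore) = 0.6·0.7599 / (0.6·0.7599 + 0.5·0.2401) ≈ 0.7916

0.792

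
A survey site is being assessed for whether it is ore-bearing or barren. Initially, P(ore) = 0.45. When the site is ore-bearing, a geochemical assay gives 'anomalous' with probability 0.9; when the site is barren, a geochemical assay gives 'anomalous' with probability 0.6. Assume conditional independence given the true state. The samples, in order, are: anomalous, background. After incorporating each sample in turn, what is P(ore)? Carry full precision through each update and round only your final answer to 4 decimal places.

After 'anomalous': P(ore) = 0.9·0.4500 / (0.9·0.4500 + 0.6·0.5500) ≈ 0.5510
After 'background': P(ore) = 0.1·0.5510 / (0.1·0.5510 + 0.4·0.4490) ≈ 0.2348

0.2348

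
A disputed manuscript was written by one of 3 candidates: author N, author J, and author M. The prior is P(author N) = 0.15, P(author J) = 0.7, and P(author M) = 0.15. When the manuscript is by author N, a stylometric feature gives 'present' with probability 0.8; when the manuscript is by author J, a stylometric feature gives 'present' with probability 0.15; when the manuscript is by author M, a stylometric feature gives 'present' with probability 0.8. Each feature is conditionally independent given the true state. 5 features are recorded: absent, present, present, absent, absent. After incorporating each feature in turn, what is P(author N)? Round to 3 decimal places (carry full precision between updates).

After 'absent': normaliser = 0.2·0.1500 + 0.85·0.7000 + 0.2·0.1500; P(author N) ≈ 0.0458, P(author J) ≈ 0.9084, P(author M) ≈ 0.0458
After 'present': normaliser = 0.8·0.0458 + 0.15·0.9084 + 0.8·0.0458; P(author N) ≈ 0.1749, P(author J) ≈ 0.6503, P(author M) ≈ 0.1749
After 'present': normaliser = 0.8·0.1749 + 0.15·0.6503 + 0.8·0.1749; P(author N) ≈ 0.3707, P(author J) ≈ 0.2585, P(author M) ≈ 0.3707
After 'absent': normaliser = 0.2·0.3707 + 0.85·0.2585 + 0.2·0.3707; P(author N) ≈ 0.2015, P(author J) ≈ 0.5970, P(author M) ≈ 0.2015
After 'absent': normaliser = 0.2·0.2015 + 0.85·0.5970 + 0.2·0.2015; P(author N) ≈ 0.0685, P(author J) ≈ 0.8630, P(author M) ≈ 0.0685

0.069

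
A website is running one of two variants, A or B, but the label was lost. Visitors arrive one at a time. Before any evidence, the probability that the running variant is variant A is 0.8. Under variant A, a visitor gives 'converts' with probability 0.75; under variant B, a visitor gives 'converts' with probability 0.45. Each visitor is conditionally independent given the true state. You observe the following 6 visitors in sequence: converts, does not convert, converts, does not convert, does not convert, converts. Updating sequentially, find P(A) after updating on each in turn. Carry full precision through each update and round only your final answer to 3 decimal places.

After 'converts': P(A) = 0.75·0.8000 / (0.75·0.8000 + 0.45·0.2000) ≈ 0.8696
After 'does not convert': P(A) = 0.25·0.8696 / (0.25·0.8696 + 0.55·0.1304) ≈ 0.7519
After 'converts': P(A) = 0.75·0.7519 / (0.75·0.7519 + 0.45·0.2481) ≈ 0.8347
After 'does not convert': P(A) = 0.25·0.8347 / (0.25·0.8347 + 0.55·0.1653) ≈ 0.6966
After 'does not convert': P(A) = 0.25·0.6966 / (0.25·0.6966 + 0.55·0.3034) ≈ 0.5106
After 'converts': P(A) = 0.75·0.5106 / (0.75·0.5106 + 0.45·0.4894) ≈ 0.6349

0.635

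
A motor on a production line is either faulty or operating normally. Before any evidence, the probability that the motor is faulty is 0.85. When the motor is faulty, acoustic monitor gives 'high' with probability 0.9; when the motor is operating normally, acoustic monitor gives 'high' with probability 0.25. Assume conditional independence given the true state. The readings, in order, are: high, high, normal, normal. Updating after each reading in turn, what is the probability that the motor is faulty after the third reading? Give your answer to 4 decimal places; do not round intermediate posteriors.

0.9073

After 'high': P(faulty) = 0.9·0.8500 / (0.9·0.8500 + 0.25·0.1500) ≈ 0.9533
After 'high': P(faulty) = 0.9·0.9533 / (0.9·0.9533 + 0.25·0.0467) ≈ 0.9866
After 'normal': P(faulty) = 0.1·0.9866 / (0.1·0.9866 + 0.75·0.0134) ≈ 0.9073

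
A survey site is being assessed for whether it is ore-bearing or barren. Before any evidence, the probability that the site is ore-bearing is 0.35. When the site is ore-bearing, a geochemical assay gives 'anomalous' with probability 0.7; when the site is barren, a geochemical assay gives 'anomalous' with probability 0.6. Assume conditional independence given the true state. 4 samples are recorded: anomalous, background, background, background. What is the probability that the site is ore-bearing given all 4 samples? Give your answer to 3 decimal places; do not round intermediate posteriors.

0.210

Apply Bayes' rule sequentially, carrying P(ore) forward.
After 'anomalous': P(ore) = 0.7·0.3500 / (0.7·0.3500 + 0.6·0.6500) ≈ 0.3858
After 'background': P(ore) = 0.3·0.3858 / (0.3·0.3858 + 0.4·0.6142) ≈ 0.3203
After 'background': P(ore) = 0.3·0.3203 / (0.3·0.3203 + 0.4·0.6797) ≈ 0.2611
After 'background': P(ore) = 0.3·0.2611 / (0.3·0.2611 + 0.4·0.7389) ≈ 0.2095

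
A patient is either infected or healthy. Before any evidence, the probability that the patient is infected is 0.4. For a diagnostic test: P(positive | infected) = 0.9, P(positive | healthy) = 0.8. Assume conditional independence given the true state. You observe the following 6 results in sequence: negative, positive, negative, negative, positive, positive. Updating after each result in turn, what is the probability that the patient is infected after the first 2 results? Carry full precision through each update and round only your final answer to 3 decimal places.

After 'negative': P(infected) = 0.1·0.4000 / (0.1·0.4000 + 0.2·0.6000) ≈ 0.2500
After 'positive': P(infected) = 0.9·0.2500 / (0.9·0.2500 + 0.8·0.7500) ≈ 0.2727

0.273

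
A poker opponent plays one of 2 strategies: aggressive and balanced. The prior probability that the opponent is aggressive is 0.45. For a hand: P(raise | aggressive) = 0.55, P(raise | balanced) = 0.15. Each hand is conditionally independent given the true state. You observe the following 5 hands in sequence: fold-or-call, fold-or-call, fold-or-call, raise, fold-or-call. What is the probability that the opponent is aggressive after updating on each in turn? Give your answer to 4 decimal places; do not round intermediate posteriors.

Each posterior becomes the prior for the next update.
After 'fold-or-call': P(aggressive) = 0.45·0.4500 / (0.45·0.4500 + 0.85·0.5500) ≈ 0.3022
After 'fold-or-call': P(aggressive) = 0.45·0.3022 / (0.45·0.3022 + 0.85·0.6978) ≈ 0.1865
After 'fold-or-call': P(aggressive) = 0.45·0.1865 / (0.45·0.1865 + 0.85·0.8135) ≈ 0.1083
After 'raise': P(aggressive) = 0.55·0.1083 / (0.55·0.1083 + 0.15·0.8917) ≈ 0.3080
After 'fold-or-call': P(aggressive) = 0.45·0.3080 / (0.45·0.3080 + 0.85·0.6920) ≈ 0.1907

0.1907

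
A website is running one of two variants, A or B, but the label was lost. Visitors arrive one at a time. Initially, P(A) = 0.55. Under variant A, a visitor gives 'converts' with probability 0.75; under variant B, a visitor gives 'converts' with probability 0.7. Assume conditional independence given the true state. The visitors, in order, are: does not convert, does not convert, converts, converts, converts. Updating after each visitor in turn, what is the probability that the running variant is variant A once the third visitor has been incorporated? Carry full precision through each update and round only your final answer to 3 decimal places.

After 'does not convert': P(A) = 0.25·0.5500 / (0.25·0.5500 + 0.3·0.4500) ≈ 0.5046
After 'does not convert': P(A) = 0.25·0.5046 / (0.25·0.5046 + 0.3·0.4954) ≈ 0.4591
After 'converts': P(A) = 0.75·0.4591 / (0.75·0.4591 + 0.7·0.5409) ≈ 0.4763

0.476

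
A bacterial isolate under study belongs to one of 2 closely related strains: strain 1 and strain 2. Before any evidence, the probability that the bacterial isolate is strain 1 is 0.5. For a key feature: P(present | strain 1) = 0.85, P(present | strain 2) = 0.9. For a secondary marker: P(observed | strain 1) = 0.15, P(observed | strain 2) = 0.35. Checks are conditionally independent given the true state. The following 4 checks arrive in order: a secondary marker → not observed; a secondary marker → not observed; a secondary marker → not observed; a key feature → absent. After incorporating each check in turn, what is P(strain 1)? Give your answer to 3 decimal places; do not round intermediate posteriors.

After a secondary marker='not observed': P(strain 1) = 0.85·0.5000 / (0.85·0.5000 + 0.65·0.5000) ≈ 0.5667
After a secondary marker='not observed': P(strain 1) = 0.85·0.5667 / (0.85·0.5667 + 0.65·0.4333) ≈ 0.6310
After a secondary marker='not observed': P(strain 1) = 0.85·0.6310 / (0.85·0.6310 + 0.65·0.3690) ≈ 0.6910
After a key feature='absent': P(strain 1) = 0.15·0.6910 / (0.15·0.6910 + 0.1·0.3090) ≈ 0.7703

0.770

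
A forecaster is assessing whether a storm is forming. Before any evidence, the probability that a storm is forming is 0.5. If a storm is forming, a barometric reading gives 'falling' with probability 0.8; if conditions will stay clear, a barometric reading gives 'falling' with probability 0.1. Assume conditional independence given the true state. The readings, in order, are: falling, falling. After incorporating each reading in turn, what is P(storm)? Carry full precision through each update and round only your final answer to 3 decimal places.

Each posterior becomes the prior for the next update.
After 'falling': P(storm) = 0.8·0.5000 / (0.8·0.5000 + 0.1·0.5000) ≈ 0.8889
After 'falling': P(storm) = 0.8·0.8889 / (0.8·0.8889 + 0.1·0.1111) ≈ 0.9846

0.985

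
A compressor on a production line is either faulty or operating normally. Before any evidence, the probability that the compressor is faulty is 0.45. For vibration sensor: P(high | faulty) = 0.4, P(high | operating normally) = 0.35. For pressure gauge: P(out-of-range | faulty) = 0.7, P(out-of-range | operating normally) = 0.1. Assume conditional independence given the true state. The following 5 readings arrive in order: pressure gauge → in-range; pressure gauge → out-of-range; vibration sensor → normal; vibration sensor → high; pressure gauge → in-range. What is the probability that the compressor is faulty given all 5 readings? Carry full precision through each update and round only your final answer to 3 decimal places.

0.402

Apply Bayes' rule sequentially, carrying P(faulty) forward.
After pressure gauge='in-range': P(faulty) = 0.3·0.4500 / (0.3·0.4500 + 0.9·0.5500) ≈ 0.2143
After pressure gauge='out-of-range': P(faulty) = 0.7·0.2143 / (0.7·0.2143 + 0.1·0.7857) ≈ 0.6562
After vibration sensor='normal': P(faulty) = 0.6·0.6562 / (0.6·0.6562 + 0.65·0.3438) ≈ 0.6380
After vibration sensor='high': P(faulty) = 0.4·0.6380 / (0.4·0.6380 + 0.35·0.3620) ≈ 0.6682
After pressure gauge='in-range': P(faulty) = 0.3·0.6682 / (0.3·0.6682 + 0.9·0.3318) ≈ 0.4017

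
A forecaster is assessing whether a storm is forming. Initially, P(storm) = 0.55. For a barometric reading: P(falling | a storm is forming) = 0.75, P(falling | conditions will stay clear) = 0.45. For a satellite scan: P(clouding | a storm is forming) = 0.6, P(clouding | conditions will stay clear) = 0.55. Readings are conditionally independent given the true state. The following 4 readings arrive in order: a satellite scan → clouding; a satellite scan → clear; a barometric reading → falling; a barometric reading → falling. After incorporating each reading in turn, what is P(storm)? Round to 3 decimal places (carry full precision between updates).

0.767

After a satellite scan='clouding': P(storm) = 0.6·0.5500 / (0.6·0.5500 + 0.55·0.4500) ≈ 0.5714
After a satellite scan='clear': P(storm) = 0.4·0.5714 / (0.4·0.5714 + 0.45·0.4286) ≈ 0.5424
After a barometric reading='falling': P(storm) = 0.75·0.5424 / (0.75·0.5424 + 0.45·0.4576) ≈ 0.6639
After a barometric reading='falling': P(storm) = 0.75·0.6639 / (0.75·0.6639 + 0.45·0.3361) ≈ 0.7670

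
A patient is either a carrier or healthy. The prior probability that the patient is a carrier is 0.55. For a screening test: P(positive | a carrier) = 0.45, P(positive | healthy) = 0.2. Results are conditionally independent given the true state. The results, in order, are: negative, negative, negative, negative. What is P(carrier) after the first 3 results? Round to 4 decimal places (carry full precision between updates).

After 'negative': P(carrier) = 0.55·0.5500 / (0.55·0.5500 + 0.8·0.4500) ≈ 0.4566
After 'negative': P(carrier) = 0.55·0.4566 / (0.55·0.4566 + 0.8·0.5434) ≈ 0.3662
After 'negative': P(carrier) = 0.55·0.3662 / (0.55·0.3662 + 0.8·0.6338) ≈ 0.2843

0.2843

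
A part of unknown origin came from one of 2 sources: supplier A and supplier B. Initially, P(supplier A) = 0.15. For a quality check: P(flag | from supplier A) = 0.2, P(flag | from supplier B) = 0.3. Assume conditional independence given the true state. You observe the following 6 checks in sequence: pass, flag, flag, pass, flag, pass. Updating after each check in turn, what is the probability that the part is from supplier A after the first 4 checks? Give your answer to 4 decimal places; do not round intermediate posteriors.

After 'pass': P(supplier A) = 0.8·0.1500 / (0.8·0.1500 + 0.7·0.8500) ≈ 0.1678
After 'flag': P(supplier A) = 0.2·0.1678 / (0.2·0.1678 + 0.3·0.8322) ≈ 0.1185
After 'flag': P(supplier A) = 0.2·0.1185 / (0.2·0.1185 + 0.3·0.8815) ≈ 0.0823
After 'pass': P(supplier A) = 0.8·0.0823 / (0.8·0.0823 + 0.7·0.9177) ≈ 0.0929

0.0929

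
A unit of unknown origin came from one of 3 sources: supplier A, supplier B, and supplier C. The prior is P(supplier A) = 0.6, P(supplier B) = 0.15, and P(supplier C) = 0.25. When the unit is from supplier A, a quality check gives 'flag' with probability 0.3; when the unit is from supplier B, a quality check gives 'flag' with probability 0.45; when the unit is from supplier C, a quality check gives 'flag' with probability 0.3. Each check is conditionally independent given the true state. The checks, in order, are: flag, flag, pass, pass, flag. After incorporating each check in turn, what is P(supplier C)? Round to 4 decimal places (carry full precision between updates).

0.2150

After 'flag': normaliser = 0.3·0.6000 + 0.45·0.1500 + 0.3·0.2500; P(supplier A) ≈ 0.5581, P(supplier B) ≈ 0.2093, P(supplier C) ≈ 0.2326
After 'flag': normaliser = 0.3·0.5581 + 0.45·0.2093 + 0.3·0.2326; P(supplier A) ≈ 0.5053, P(supplier B) ≈ 0.2842, P(supplier C) ≈ 0.2105
After 'pass': normaliser = 0.7·0.5053 + 0.55·0.2842 + 0.7·0.2105; P(supplier A) ≈ 0.5380, P(supplier B) ≈ 0.2378, P(supplier C) ≈ 0.2242
After 'pass': normaliser = 0.7·0.5380 + 0.55·0.2378 + 0.7·0.2242; P(supplier A) ≈ 0.5669, P(supplier B) ≈ 0.1969, P(supplier C) ≈ 0.2362
After 'flag': normaliser = 0.3·0.5669 + 0.45·0.1969 + 0.3·0.2362; P(supplier A) ≈ 0.5161, P(supplier B) ≈ 0.2688, P(supplier C) ≈ 0.2150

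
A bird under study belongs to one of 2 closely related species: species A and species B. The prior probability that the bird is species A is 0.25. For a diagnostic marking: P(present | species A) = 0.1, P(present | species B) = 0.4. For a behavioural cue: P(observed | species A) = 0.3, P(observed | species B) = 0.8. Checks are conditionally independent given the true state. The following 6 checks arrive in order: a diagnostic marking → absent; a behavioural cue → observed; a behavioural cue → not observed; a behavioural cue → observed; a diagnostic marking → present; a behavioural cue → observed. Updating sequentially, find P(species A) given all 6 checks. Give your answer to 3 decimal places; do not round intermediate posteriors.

Each posterior becomes the prior for the next update.
After a diagnostic marking='absent': P(species A) = 0.9·0.2500 / (0.9·0.2500 + 0.6·0.7500) ≈ 0.3333
After a behavioural cue='observed': P(species A) = 0.3·0.3333 / (0.3·0.3333 + 0.8·0.6667) ≈ 0.1579
After a behavioural cue='not observed': P(species A) = 0.7·0.1579 / (0.7·0.1579 + 0.2·0.8421) ≈ 0.3962
After a behavioural cue='observed': P(species A) = 0.3·0.3962 / (0.3·0.3962 + 0.8·0.6038) ≈ 0.1975
After a diagnostic marking='present': P(species A) = 0.1·0.1975 / (0.1·0.1975 + 0.4·0.8025) ≈ 0.0580
After a behavioural cue='observed': P(species A) = 0.3·0.0580 / (0.3·0.0580 + 0.8·0.9420) ≈ 0.0226

0.023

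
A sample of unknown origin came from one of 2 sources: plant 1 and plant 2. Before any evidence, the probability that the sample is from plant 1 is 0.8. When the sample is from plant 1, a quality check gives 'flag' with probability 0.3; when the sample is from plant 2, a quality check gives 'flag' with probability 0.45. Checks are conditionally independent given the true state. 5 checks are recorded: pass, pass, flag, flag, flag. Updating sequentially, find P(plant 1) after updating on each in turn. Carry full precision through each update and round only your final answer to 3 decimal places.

Each posterior becomes the prior for the next update.
After 'pass': P(plant 1) = 0.7·0.8000 / (0.7·0.8000 + 0.55·0.2000) ≈ 0.8358
After 'pass': P(plant 1) = 0.7·0.8358 / (0.7·0.8358 + 0.55·0.1642) ≈ 0.8663
After 'flag': P(plant 1) = 0.3·0.8663 / (0.3·0.8663 + 0.45·0.1337) ≈ 0.8120
After 'flag': P(plant 1) = 0.3·0.8120 / (0.3·0.8120 + 0.45·0.1880) ≈ 0.7422
After 'flag': P(plant 1) = 0.3·0.7422 / (0.3·0.7422 + 0.45·0.2578) ≈ 0.6575

0.658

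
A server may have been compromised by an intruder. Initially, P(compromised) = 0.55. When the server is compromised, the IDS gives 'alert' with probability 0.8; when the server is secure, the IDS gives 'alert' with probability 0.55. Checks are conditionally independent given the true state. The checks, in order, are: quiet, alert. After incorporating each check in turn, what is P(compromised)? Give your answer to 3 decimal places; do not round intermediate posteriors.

0.441

Each posterior becomes the prior for the next update.
After 'quiet': P(compromised) = 0.2·0.5500 / (0.2·0.5500 + 0.45·0.4500) ≈ 0.3520
After 'alert': P(compromised) = 0.8·0.3520 / (0.8·0.3520 + 0.55·0.6480) ≈ 0.4414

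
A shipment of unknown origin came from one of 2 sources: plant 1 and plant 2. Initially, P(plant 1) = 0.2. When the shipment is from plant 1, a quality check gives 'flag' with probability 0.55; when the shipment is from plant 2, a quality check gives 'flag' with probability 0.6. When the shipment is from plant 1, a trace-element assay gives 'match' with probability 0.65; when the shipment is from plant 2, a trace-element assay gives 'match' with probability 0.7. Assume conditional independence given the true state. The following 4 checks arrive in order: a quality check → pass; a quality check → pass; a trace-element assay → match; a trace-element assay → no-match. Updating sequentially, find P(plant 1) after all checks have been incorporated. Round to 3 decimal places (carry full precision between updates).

0.255

After a quality check='pass': P(plant 1) = 0.45·0.2000 / (0.45·0.2000 + 0.4·0.8000) ≈ 0.2195
After a quality check='pass': P(plant 1) = 0.45·0.2195 / (0.45·0.2195 + 0.4·0.7805) ≈ 0.2404
After a trace-element assay='match': P(plant 1) = 0.65·0.2404 / (0.65·0.2404 + 0.7·0.7596) ≈ 0.2271
After a trace-element assay='no-match': P(plant 1) = 0.35·0.2271 / (0.35·0.2271 + 0.3·0.7729) ≈ 0.2553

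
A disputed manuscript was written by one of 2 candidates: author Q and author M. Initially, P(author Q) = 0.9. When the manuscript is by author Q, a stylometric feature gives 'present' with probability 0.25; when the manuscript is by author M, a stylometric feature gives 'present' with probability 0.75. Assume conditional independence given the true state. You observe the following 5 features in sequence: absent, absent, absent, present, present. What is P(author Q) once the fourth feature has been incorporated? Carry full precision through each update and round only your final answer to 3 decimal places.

After 'absent': P(author Q) = 0.75·0.9000 / (0.75·0.9000 + 0.25·0.1000) ≈ 0.9643
After 'absent': P(author Q) = 0.75·0.9643 / (0.75·0.9643 + 0.25·0.0357) ≈ 0.9878
After 'absent': P(author Q) = 0.75·0.9878 / (0.75·0.9878 + 0.25·0.0122) ≈ 0.9959
After 'present': P(author Q) = 0.25·0.9959 / (0.25·0.9959 + 0.75·0.0041) ≈ 0.9878

0.988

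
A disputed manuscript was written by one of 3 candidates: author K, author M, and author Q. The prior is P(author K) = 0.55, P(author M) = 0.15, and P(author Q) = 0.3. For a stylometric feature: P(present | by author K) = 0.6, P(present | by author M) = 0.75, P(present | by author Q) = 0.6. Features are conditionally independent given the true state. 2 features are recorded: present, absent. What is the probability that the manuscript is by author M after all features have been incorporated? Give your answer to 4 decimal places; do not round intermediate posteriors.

0.1212

After 'present': normaliser = 0.6·0.5500 + 0.75·0.1500 + 0.6·0.3000; P(author K) ≈ 0.5301, P(author M) ≈ 0.1807, P(author Q) ≈ 0.2892
After 'absent': normaliser = 0.4·0.5301 + 0.25·0.1807 + 0.4·0.2892; P(author K) ≈ 0.5687, P(author M) ≈ 0.1212, P(author Q) ≈ 0.3102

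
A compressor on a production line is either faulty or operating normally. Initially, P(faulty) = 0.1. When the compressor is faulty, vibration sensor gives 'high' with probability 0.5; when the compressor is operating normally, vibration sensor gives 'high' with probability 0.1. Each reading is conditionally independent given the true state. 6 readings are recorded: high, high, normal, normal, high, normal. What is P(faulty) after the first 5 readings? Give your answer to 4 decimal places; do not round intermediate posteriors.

0.8108

After 'high': P(faulty) = 0.5·0.1000 / (0.5·0.1000 + 0.1·0.9000) ≈ 0.3571
After 'high': P(faulty) = 0.5·0.3571 / (0.5·0.3571 + 0.1·0.6429) ≈ 0.7353
After 'normal': P(faulty) = 0.5·0.7353 / (0.5·0.7353 + 0.9·0.2647) ≈ 0.6068
After 'normal': P(faulty) = 0.5·0.6068 / (0.5·0.6068 + 0.9·0.3932) ≈ 0.4616
After 'high': P(faulty) = 0.5·0.4616 / (0.5·0.4616 + 0.1·0.5384) ≈ 0.8108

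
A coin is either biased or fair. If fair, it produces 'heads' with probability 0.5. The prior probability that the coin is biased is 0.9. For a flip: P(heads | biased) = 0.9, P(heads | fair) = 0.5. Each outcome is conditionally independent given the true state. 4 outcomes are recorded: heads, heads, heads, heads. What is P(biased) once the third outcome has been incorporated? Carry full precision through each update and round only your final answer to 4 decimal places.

0.9813

After 'heads': P(biased) = 0.9·0.9000 / (0.9·0.9000 + 0.5·0.1000) ≈ 0.9419
After 'heads': P(biased) = 0.9·0.9419 / (0.9·0.9419 + 0.5·0.0581) ≈ 0.9668
After 'heads': P(biased) = 0.9·0.9668 / (0.9·0.9668 + 0.5·0.0332) ≈ 0.9813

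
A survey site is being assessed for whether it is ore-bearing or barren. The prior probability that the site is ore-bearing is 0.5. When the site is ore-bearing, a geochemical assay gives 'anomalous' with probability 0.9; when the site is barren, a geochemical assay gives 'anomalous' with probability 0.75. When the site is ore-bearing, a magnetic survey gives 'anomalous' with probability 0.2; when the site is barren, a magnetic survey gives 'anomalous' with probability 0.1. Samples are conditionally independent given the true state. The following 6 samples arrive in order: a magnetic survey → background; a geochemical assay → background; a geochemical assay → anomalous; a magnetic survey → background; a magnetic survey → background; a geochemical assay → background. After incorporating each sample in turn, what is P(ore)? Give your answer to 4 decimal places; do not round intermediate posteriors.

Apply Bayes' rule sequentially, carrying P(ore) forward.
After a magnetic survey='background': P(ore) = 0.8·0.5000 / (0.8·0.5000 + 0.9·0.5000) ≈ 0.4706
After a geochemical assay='background': P(ore) = 0.1·0.4706 / (0.1·0.4706 + 0.25·0.5294) ≈ 0.2623
After a geochemical assay='anomalous': P(ore) = 0.9·0.2623 / (0.9·0.2623 + 0.75·0.7377) ≈ 0.2991
After a magnetic survey='background': P(ore) = 0.8·0.2991 / (0.8·0.2991 + 0.9·0.7009) ≈ 0.2750
After a magnetic survey='background': P(ore) = 0.8·0.2750 / (0.8·0.2750 + 0.9·0.7250) ≈ 0.2521
After a geochemical assay='background': P(ore) = 0.1·0.2521 / (0.1·0.2521 + 0.25·0.7479) ≈ 0.1188

0.1188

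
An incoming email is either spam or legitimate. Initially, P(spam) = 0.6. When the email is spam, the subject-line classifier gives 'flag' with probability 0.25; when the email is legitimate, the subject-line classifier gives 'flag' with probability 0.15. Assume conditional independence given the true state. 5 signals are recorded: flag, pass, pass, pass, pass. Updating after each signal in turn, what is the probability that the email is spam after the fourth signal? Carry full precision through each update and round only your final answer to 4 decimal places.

0.6320

Apply Bayes' rule sequentially, carrying P(spam) forward.
After 'flag': P(spam) = 0.25·0.6000 / (0.25·0.6000 + 0.15·0.4000) ≈ 0.7143
After 'pass': P(spam) = 0.75·0.7143 / (0.75·0.7143 + 0.85·0.2857) ≈ 0.6881
After 'pass': P(spam) = 0.75·0.6881 / (0.75·0.6881 + 0.85·0.3119) ≈ 0.6606
After 'pass': P(spam) = 0.75·0.6606 / (0.75·0.6606 + 0.85·0.3394) ≈ 0.6320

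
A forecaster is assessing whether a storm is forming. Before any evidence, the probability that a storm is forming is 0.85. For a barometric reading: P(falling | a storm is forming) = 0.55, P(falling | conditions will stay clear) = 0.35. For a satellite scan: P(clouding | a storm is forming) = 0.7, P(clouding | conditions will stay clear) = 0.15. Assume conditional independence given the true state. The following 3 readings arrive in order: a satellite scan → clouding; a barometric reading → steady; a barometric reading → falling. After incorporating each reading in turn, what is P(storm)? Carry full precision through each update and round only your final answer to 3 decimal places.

Apply Bayes' rule sequentially, carrying P(storm) forward.
After a satellite scan='clouding': P(storm) = 0.7·0.8500 / (0.7·0.8500 + 0.15·0.1500) ≈ 0.9636
After a barometric reading='steady': P(storm) = 0.45·0.9636 / (0.45·0.9636 + 0.65·0.0364) ≈ 0.9482
After a barometric reading='falling': P(storm) = 0.55·0.9482 / (0.55·0.9482 + 0.35·0.0518) ≈ 0.9664

0.966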